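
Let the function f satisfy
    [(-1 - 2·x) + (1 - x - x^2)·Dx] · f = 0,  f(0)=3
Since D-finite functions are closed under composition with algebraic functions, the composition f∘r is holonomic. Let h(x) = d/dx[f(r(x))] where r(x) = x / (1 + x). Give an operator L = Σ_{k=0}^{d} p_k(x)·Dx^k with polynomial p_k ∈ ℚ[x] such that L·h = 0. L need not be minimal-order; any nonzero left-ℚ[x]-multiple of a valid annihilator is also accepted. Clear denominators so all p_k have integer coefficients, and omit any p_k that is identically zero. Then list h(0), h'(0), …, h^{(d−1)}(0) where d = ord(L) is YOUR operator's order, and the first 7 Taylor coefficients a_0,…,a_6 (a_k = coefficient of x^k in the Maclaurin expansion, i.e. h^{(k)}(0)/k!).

L = (2 + 6·x + 12·x^2 + 6·x^3) + (-1 - 5·x - 6·x^2 + x^3 + 3·x^4)·Dx  (order 1).
h: a_k = 3, 6, 0, 12, -15, 36, -63, …
ICs: h(0) = 3.

f: a_k = 3, 3, 6, 9, 15, 24, 39, …
f∘r: x↦r, Dx↦Dx/r' in L_f ⇒ L₀.
h=h₀': d/dx-closure on L₀ ⇒ L.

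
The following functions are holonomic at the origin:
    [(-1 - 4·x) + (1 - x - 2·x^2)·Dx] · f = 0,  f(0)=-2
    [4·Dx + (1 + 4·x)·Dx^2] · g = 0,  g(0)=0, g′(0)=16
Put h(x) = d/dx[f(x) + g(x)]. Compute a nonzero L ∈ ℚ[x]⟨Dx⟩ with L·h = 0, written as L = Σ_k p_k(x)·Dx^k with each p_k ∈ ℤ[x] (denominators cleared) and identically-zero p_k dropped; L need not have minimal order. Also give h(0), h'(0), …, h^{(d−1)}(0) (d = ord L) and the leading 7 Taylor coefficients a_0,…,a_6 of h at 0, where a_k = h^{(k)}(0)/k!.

f: a_k = -2, -2, -6, -10, -22, -42, -86, …
g: a_k = 0, 16, -32, 256/3, -256, 4096/5, -8192/3, …
Sum ⇒ L₀ = lclm(L_f,L_g) in ℚ(x)⟨Dx⟩.
Derive L from L₀ (diff closure).
L = (156 + 624·x + 1440·x^2 + 768·x^3 + 768·x^4) + (-1 + 160·x + 1064·x^2 + 1952·x^3 + 1600·x^4 + 1280·x^5)·Dx + (-5 - 39·x - 66·x^2 + 80·x^3 + 240·x^4 + 384·x^5 + 256·x^6)·Dx^2  (order 2).
h: a_k = 14, -76, 226, -1112, 3886, -16900, 64346, …
ICs: h(0) = 14, h′(0) = -76.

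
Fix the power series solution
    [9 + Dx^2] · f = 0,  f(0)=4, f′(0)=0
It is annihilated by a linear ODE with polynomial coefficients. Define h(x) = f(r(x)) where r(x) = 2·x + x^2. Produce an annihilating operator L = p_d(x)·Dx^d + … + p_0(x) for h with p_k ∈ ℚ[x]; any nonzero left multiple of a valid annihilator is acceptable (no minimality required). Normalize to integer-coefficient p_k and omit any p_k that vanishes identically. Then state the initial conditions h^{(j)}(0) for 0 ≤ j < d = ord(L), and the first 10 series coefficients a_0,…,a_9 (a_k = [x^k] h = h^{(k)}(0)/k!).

L = (36 + 108·x + 108·x^2 + 36·x^3) - Dx + (1 + x)·Dx^2  (order 2).
h: a_k = 4, 0, -72, -72, 198, 432, 324/5, -3348/5, -55431/70, 648/35, …
ICs: h(0) = 4, h′(0) = 0.

f: a_k = 4, 0, -18, 0, 27/2, 0, -81/20, 0, 729/1120, 0, …
Change of var in L_f (x↦r) gives L₀.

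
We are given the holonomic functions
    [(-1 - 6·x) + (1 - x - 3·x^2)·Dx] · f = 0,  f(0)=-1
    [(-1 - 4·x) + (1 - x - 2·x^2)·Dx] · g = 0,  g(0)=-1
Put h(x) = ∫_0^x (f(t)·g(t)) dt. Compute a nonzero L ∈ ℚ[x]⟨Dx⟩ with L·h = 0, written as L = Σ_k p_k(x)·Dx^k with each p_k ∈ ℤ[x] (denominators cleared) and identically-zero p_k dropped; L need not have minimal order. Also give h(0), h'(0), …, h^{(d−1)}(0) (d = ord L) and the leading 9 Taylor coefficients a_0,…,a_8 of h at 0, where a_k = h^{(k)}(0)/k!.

L = (-2 - 8·x + 15·x^2 + 24·x^3)·Dx + (1 - 2·x - 4·x^2 + 5·x^3 + 6·x^4)·Dx^2  (order 2).
h: a_k = 0, 1, 1, 8/3, 19/4, 54/5, 22, 337/7, 409/4, …
ICs: h(0) = 0, h′(0) = 1.

f: a_k = -1, -1, -4, -7, -19, -40, -97, -217, -508, …
g: a_k = -1, -1, -3, -5, -11, -21, -43, -85, -171, …
Sym-product of L_f,L_g gives L₀ (≤ ord 1).
h=∫₀ˣh₀: take L = L₀·Dx.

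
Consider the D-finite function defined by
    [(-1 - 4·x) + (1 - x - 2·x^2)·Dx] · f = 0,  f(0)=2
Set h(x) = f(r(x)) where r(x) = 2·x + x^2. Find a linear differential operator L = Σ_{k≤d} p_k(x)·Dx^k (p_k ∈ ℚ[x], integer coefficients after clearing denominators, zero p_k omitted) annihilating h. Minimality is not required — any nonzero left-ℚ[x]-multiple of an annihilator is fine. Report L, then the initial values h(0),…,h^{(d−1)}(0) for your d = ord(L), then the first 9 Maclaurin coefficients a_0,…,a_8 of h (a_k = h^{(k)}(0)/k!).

L = (2 + 16·x + 8·x^2) + (-1 + 3·x + 6·x^2 + 2·x^3)·Dx  (order 1).
h: a_k = 2, 4, 26, 104, 478, 2108, 9402, 41808, 186054, …
ICs: h(0) = 2.

f: a_k = 2, 2, 6, 10, 22, 42, 86, 170, 342, …
f∘r: x↦r, Dx↦Dx/r' in L_f ⇒ L₀.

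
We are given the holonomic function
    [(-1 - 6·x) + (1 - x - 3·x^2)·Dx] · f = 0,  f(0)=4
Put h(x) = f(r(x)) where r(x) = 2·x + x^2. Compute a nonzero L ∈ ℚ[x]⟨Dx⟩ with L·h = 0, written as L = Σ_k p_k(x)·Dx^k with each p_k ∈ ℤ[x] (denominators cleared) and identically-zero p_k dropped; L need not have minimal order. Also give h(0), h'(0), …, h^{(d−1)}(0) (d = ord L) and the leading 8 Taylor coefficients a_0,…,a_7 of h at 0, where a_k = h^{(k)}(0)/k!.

L = (2 + 26·x + 36·x^2 + 12·x^3) + (-1 + 2·x + 13·x^2 + 12·x^3 + 3·x^4)·Dx  (order 1).
h: a_k = 4, 8, 68, 288, 1568, 7720, 39484, 199008, …
ICs: h(0) = 4.

f: a_k = 4, 4, 16, 28, 76, 160, 388, 868, …
h₀=f(r): pull back L_f along r ⇒ L₀.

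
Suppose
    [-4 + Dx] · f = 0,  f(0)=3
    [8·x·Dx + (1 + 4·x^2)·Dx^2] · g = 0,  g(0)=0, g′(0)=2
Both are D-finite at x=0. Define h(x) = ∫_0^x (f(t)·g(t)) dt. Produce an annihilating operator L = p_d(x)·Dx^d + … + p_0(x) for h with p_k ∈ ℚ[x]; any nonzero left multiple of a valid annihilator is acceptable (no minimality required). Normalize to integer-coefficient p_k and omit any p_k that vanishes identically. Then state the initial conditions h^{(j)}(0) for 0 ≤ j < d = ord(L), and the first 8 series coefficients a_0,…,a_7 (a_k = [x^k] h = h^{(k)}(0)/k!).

f: a_k = 3, 12, 24, 32, 32, 128/5, 256/15, 1024/105, …
g: a_k = 0, 2, 0, -8/3, 0, 32/5, 0, -128/7, …
f·g: L₀ = L_f ⊗_s L_g, ord ≤ 1·2.
h=∫h₀ ⇒ L = L₀·Dx.
L = (16 - 32·x + 64·x^2)·Dx + (-8 + 8·x - 32·x^2)·Dx^2 + (1 + 4·x^2)·Dx^3  (order 3).
h: a_k = 0, 0, 3, 8, 10, 32/5, 16/5, 128/21, …
ICs: h(0) = 0, h′(0) = 0, h′′(0) = 6.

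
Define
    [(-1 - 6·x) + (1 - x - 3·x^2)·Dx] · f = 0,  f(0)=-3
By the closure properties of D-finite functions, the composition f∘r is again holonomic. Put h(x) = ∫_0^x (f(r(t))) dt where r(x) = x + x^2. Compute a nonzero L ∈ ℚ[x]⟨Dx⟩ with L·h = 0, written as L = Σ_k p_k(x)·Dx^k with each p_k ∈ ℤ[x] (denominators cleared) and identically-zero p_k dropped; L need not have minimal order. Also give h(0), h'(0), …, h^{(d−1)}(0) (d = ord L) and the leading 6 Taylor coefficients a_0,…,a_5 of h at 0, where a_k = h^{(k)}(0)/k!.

f: a_k = -3, -3, -12, -21, -57, -120, …
L₀ from L_f via x↦r, Dx↦r'^{-1}Dx.
Integrate: L := L₀·Dx.
L = (1 + 8·x + 18·x^2 + 12·x^3)·Dx + (-1 + x + 4·x^2 + 6·x^3 + 3·x^4)·Dx^2  (order 2).
h: a_k = 0, -3, -3/2, -5, -45/4, -132/5, …
ICs: h(0) = 0, h′(0) = -3.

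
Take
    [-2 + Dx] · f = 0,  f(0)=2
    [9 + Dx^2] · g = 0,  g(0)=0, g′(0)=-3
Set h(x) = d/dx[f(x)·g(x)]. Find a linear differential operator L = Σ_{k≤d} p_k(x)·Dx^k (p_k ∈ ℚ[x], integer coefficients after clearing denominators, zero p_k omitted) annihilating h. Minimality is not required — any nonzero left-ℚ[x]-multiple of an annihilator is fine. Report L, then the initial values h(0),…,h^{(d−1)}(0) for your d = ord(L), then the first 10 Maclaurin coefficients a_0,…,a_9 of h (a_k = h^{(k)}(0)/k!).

f: a_k = 2, 4, 4, 8/3, 4/3, 8/15, 8/45, 16/315, 4/315, 8/2835, …
g: a_k = 0, -3, 0, 9/2, 0, -81/40, 0, 243/560, 0, -243/4480, …
f·g: L₀ = L_f ⊗_s L_g, ord ≤ 1·2.
h₀' ⇒ L via d/dx closure of L₀.
L = 13 - 4·Dx + Dx^2  (order 2).
h: a_k = -6, -24, -9, 40, 199/4, 69/5, -1483/120, -34/3, -6267/2240, 12139/15120, …
ICs: h(0) = -6, h′(0) = -24.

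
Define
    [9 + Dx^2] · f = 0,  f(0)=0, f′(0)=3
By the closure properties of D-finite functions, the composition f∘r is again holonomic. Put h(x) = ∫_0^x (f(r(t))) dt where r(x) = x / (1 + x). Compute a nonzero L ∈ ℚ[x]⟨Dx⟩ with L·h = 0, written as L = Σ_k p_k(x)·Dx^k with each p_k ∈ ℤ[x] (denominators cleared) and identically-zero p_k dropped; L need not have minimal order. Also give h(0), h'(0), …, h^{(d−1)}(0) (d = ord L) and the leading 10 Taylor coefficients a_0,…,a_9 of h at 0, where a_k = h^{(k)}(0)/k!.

f: a_k = 0, 3, 0, -9/2, 0, 81/40, 0, -243/560, 0, 243/4480, …
h₀=f(r): pull back L_f along r ⇒ L₀.
h=∫h₀ ⇒ L = L₀·Dx.
L = 9·Dx + (2 + 6·x + 6·x^2 + 2·x^3)·Dx^2 + (1 + 4·x + 6·x^2 + 4·x^3 + x^4)·Dx^3  (order 3).
h: a_k = 0, 0, 3/2, -1, -3/8, 21/10, -293/80, 255/56, -19353/4480, 631/240, …
ICs: h(0) = 0, h′(0) = 0, h′′(0) = 3.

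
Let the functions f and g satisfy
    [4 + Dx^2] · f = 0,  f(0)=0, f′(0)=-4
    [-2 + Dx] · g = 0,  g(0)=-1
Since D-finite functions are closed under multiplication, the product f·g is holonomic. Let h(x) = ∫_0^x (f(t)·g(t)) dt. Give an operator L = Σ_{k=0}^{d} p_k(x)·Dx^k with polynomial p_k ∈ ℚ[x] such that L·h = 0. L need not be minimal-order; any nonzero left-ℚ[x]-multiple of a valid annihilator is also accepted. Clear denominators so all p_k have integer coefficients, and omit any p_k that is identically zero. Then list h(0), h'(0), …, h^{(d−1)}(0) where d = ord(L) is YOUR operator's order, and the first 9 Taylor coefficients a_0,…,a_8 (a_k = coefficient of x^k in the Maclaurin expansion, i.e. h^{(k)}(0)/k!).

L = 8·Dx - 4·Dx^2 + Dx^3  (order 3).
h: a_k = 0, 0, 2, 8/3, 4/3, 0, -16/45, -64/315, -16/315, …
ICs: h(0) = 0, h′(0) = 0, h′′(0) = 4.

f: a_k = 0, -4, 0, 8/3, 0, -8/15, 0, 16/315, 0, …
g: a_k = -1, -2, -2, -4/3, -2/3, -4/15, -4/45, -8/315, -2/315, …
L₀ := L_f ⊗_s L_g (sym. prod.), ord ≤ 2.
∫: right-multiply L₀ by Dx.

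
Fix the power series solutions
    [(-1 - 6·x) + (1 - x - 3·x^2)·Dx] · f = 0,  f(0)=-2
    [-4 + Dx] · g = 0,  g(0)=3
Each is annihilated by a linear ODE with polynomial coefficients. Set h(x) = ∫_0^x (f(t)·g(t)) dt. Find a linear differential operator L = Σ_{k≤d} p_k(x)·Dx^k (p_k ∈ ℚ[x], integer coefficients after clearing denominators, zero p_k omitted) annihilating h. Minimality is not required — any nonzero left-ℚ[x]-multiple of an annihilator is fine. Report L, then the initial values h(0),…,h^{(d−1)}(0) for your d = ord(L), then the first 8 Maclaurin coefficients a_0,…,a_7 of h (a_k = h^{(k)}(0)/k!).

f: a_k = -2, -2, -8, -14, -38, -80, -194, -434, …
g: a_k = 3, 12, 24, 32, 32, 128/5, 256/15, 1024/105, …
f·g: L₀ = L_f ⊗_s L_g, ord ≤ 1·1.
h=∫h₀ ⇒ L = L₀·Dx.
L = (5 + 2·x - 12·x^2)·Dx + (-1 + x + 3·x^2)·Dx^2  (order 2).
h: a_k = 0, -6, -15, -32, -125/2, -602/5, -3508/15, -1390/3, …
ICs: h(0) = 0, h′(0) = -6.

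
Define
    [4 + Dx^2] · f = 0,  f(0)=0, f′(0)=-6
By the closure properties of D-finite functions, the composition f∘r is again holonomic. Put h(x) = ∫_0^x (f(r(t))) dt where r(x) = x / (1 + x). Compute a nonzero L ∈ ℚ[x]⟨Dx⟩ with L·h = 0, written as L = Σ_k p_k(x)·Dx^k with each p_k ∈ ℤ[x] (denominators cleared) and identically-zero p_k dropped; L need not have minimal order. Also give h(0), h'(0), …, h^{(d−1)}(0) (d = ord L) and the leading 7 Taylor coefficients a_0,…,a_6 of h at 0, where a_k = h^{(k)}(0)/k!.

L = 4·Dx + (2 + 6·x + 6·x^2 + 2·x^3)·Dx^2 + (1 + 4·x + 6·x^2 + 4·x^3 + x^4)·Dx^3  (order 3).
h: a_k = 0, 0, -3, 2, -1/2, -6/5, 43/15, …
ICs: h(0) = 0, h′(0) = 0, h′′(0) = -6.

f: a_k = 0, -6, 0, 4, 0, -4/5, 0, …
Change of var in L_f (x↦r) gives L₀.
∫: right-multiply L₀ by Dx.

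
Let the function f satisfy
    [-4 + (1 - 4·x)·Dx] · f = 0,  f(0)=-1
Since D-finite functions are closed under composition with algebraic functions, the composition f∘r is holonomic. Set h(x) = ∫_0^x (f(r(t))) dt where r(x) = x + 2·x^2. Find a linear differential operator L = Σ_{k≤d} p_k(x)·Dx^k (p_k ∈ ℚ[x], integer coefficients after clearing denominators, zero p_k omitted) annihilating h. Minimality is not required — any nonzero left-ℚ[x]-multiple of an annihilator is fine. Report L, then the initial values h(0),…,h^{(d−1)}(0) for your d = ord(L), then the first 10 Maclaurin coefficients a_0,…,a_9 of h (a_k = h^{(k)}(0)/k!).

f: a_k = -1, -4, -16, -64, -256, -1024, -4096, -16384, -65536, -262144, …
f∘r: x↦r, Dx↦Dx/r' in L_f ⇒ L₀.
∫: right-multiply L₀ by Dx.
L = (4 + 16·x)·Dx + (-1 + 4·x + 8·x^2)·Dx^2  (order 2).
h: a_k = 0, -1, -2, -8, -32, -704/5, -640, -20992/7, -14336, -69632, …
ICs: h(0) = 0, h′(0) = -1.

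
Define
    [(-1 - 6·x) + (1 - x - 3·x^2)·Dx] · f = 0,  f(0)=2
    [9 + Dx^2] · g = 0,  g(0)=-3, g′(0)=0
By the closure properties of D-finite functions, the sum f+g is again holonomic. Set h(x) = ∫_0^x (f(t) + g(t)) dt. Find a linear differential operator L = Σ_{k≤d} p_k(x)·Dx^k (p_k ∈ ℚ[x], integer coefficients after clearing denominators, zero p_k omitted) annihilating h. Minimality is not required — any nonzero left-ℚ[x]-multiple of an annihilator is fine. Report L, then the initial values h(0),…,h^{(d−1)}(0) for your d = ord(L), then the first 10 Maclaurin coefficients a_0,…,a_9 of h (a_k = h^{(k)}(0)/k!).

L = (459 + 2916·x + 1539·x^2 + 3888·x^3 + 3645·x^4 + 4374·x^5)·Dx + (-153 + 153·x + 378·x^2 - 405·x^3 + 2187·x^5 + 2187·x^6)·Dx^2 + (51 + 324·x + 171·x^2 + 432·x^3 + 405·x^4 + 486·x^5)·Dx^3 + (-17 + 17·x + 42·x^2 - 45·x^3 + 243·x^5 + 243·x^6)·Dx^4  (order 4).
h: a_k = 0, -1, 1, 43/6, 7/2, 223/40, 40/3, 15763/560, 217/4, 4549493/40320, …
ICs: h(0) = 0, h′(0) = -1, h′′(0) = 2, h′′′(0) = 43.

f: a_k = 2, 2, 8, 14, 38, 80, 194, 434, 1016, 2318, …
g: a_k = -3, 0, 27/2, 0, -81/8, 0, 243/80, 0, -2187/4480, 0, …
Sum ⇒ L₀ = lclm(L_f,L_g) in ℚ(x)⟨Dx⟩.
∫: right-multiply L₀ by Dx.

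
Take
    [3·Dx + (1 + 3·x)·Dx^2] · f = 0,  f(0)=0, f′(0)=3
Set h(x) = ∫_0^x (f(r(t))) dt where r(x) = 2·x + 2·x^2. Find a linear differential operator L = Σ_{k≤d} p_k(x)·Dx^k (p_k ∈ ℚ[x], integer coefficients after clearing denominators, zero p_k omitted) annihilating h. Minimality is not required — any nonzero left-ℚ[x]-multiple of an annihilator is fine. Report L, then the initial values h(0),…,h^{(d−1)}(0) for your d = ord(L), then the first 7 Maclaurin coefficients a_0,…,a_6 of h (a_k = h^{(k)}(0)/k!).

L = (4 + 12·x + 12·x^2)·Dx^2 + (1 + 8·x + 18·x^2 + 12·x^3)·Dx^3  (order 3).
h: a_k = 0, 0, 3, -4, 9, -126/5, 396/5, …
ICs: h(0) = 0, h′(0) = 0, h′′(0) = 6.

f: a_k = 0, 3, -9/2, 9, -81/4, 243/5, -243/2, …
Substitute x→r, Dx→(1/r')Dx; clear ⇒ L₀.
∫: right-multiply L₀ by Dx.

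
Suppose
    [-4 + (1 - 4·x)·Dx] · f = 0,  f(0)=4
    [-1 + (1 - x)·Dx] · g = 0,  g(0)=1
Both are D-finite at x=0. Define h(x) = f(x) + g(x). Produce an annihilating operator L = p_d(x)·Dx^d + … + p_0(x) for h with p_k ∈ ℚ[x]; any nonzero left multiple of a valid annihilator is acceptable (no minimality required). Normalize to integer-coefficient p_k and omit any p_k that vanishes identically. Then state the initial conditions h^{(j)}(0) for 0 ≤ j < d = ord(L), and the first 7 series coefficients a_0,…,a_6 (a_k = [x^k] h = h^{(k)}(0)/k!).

f: a_k = 4, 16, 64, 256, 1024, 4096, 16384, …
g: a_k = 1, 1, 1, 1, 1, 1, 1, …
f+g: L₀ = lclm(L_f,L_g), ord ≤ 1+1.
L = -8 + (10 - 16·x)·Dx + (-1 + 5·x - 4·x^2)·Dx^2  (order 2).
h: a_k = 5, 17, 65, 257, 1025, 4097, 16385, …
ICs: h(0) = 5, h′(0) = 17.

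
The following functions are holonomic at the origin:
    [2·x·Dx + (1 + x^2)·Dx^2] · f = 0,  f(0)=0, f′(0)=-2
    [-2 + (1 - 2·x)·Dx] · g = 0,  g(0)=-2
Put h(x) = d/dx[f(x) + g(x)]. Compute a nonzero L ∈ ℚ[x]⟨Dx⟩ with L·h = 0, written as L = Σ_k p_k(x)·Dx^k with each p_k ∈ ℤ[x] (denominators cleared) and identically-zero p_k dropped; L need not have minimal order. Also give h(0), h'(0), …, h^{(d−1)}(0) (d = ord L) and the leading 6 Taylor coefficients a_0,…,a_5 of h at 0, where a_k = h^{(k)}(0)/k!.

L = (4 - 32·x - 12·x^2) + (-13 + 4·x - 25·x^2 - 12·x^3)·Dx + (2 - 3·x - 3·x^3 - 2·x^4)·Dx^2  (order 2).
h: a_k = -6, -16, -46, -128, -322, -768, …
ICs: h(0) = -6, h′(0) = -16.

f: a_k = 0, -2, 0, 2/3, 0, -2/5, …
g: a_k = -2, -4, -8, -16, -32, -64, …
Sum ⇒ L₀ = lclm(L_f,L_g) in ℚ(x)⟨Dx⟩.
Derive L from L₀ (diff closure).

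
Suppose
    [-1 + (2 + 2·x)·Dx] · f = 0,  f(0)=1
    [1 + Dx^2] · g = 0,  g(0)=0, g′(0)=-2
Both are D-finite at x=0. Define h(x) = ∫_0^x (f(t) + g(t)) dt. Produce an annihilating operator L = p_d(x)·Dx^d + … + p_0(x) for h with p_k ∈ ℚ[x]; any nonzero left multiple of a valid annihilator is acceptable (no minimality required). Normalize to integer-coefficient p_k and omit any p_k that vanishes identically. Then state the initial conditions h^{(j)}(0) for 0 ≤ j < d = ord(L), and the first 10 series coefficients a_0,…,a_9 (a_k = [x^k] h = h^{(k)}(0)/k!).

f: a_k = 1, 1/2, -1/8, 1/16, -5/128, 7/256, -21/1024, 33/2048, -429/32768, 715/65536, …
g: a_k = 0, -2, 0, 1/3, 0, -1/60, 0, 1/2520, 0, -1/181440, …
h₀=f+g: left-lcm gives L₀, ord ≤ 3.
h=∫h₀ ⇒ L = L₀·Dx.
L = (-7 - 8·x - 4·x^2)·Dx + (6 + 22·x + 24·x^2 + 8·x^3)·Dx^2 + (-7 - 8·x - 4·x^2)·Dx^3 + (6 + 22·x + 24·x^2 + 8·x^3)·Dx^4  (order 4).
h: a_k = 0, 1, -3/4, -1/24, 19/192, -1/128, 41/23040, -3/1024, 10651/5160960, -143/98304, …
ICs: h(0) = 0, h′(0) = 1, h′′(0) = -3/2, h′′′(0) = -1/4.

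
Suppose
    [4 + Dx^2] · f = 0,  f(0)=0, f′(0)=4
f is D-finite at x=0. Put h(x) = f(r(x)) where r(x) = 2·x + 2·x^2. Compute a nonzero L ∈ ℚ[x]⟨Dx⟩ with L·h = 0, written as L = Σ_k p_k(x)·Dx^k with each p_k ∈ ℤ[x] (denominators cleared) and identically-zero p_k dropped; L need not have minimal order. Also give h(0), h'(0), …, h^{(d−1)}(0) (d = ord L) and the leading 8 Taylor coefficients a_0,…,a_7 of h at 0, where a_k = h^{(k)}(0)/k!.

L = (16 + 96·x + 192·x^2 + 128·x^3) - 2·Dx + (1 + 2·x)·Dx^2  (order 2).
h: a_k = 0, 8, 8, -64/3, -64, -704/15, 64, 51712/315, …
ICs: h(0) = 0, h′(0) = 8.

f: a_k = 0, 4, 0, -8/3, 0, 8/15, 0, -16/315, …
f∘r: x↦r, Dx↦Dx/r' in L_f ⇒ L₀.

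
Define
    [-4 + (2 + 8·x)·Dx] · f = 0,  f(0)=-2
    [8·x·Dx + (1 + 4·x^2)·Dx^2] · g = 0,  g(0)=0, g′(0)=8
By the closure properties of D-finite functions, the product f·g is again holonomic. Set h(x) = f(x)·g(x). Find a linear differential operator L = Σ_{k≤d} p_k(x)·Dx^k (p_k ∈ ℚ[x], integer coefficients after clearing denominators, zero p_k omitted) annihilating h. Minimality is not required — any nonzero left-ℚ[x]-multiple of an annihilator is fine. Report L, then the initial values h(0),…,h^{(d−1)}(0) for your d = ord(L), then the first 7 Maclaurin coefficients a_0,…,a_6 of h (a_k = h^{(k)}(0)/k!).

L = (12 - 16·x - 16·x^2) + (-4 - 8·x + 48·x^2 + 64·x^3)·Dx + (1 + 8·x + 20·x^2 + 32·x^3 + 64·x^4)·Dx^2  (order 2).
h: a_k = 0, -16, -32, 160/3, -64/3, 992/15, -6976/15, …
ICs: h(0) = 0, h′(0) = -16.

f: a_k = -2, -4, 4, -8, 20, -56, 168, …
g: a_k = 0, 8, 0, -32/3, 0, 128/5, 0, …
Sym-product of L_f,L_g gives L₀ (≤ ord 2).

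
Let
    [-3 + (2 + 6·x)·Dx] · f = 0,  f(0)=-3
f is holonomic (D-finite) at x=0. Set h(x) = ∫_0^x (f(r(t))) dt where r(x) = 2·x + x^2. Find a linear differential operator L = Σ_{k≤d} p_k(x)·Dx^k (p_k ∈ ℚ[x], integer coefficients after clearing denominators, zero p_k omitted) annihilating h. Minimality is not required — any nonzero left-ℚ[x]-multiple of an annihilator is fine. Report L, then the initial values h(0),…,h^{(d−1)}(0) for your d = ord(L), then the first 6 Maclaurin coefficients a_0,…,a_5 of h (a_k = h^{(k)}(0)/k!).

f: a_k = -3, -9/2, 27/8, -81/16, 1215/128, -5103/256, …
Substitute x→r, Dx→(1/r')Dx; clear ⇒ L₀.
Integrate: L := L₀·Dx.
L = (-3 - 3·x)·Dx + (1 + 6·x + 3·x^2)·Dx^2  (order 2).
h: a_k = 0, -3, -9/2, 3, -27/4, 189/10, …
ICs: h(0) = 0, h′(0) = -3.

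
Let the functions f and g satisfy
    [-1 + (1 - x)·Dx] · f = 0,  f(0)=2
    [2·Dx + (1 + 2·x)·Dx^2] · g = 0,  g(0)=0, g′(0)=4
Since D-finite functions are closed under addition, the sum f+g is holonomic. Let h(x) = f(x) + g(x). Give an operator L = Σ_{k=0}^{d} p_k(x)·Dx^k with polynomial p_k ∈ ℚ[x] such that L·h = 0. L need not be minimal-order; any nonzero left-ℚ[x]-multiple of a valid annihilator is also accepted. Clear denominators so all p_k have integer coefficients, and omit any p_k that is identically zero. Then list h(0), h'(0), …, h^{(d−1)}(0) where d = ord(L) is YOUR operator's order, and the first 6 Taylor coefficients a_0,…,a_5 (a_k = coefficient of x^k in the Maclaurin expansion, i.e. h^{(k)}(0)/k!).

L = (14 + 4·x)·Dx + (-1 + 20·x + 8·x^2)·Dx^2 + (-2 - 3·x + 3·x^2 + 2·x^3)·Dx^3  (order 3).
h: a_k = 2, 6, -2, 22/3, -6, 74/5, …
ICs: h(0) = 2, h′(0) = 6, h′′(0) = -4.

f: a_k = 2, 2, 2, 2, 2, 2, …
g: a_k = 0, 4, -4, 16/3, -8, 64/5, …
Weyl lclm of L_f,L_g ⇒ L₀ (ord ≤ 3).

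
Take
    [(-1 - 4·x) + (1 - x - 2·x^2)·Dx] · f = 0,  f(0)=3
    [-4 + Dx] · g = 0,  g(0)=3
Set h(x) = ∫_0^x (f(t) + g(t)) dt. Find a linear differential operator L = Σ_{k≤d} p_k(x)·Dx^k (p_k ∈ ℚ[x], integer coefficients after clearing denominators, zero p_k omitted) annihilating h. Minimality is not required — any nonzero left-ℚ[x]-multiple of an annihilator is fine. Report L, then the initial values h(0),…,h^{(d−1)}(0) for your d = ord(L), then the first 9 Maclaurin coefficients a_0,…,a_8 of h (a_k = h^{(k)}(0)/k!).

f: a_k = 3, 3, 9, 15, 33, 63, 129, 255, 513, …
g: a_k = 3, 12, 24, 32, 32, 128/5, 256/15, 1024/105, 512/105, …
L₀ := lclm(L_f,L_g); ord L₀ ≤ 1+1.
h=∫₀ˣh₀: take L = L₀·Dx.
L = (-8 - 192·x^2 - 128·x^3)·Dx + (-10 + 44·x + 72·x^2 - 64·x^3 - 64·x^4)·Dx^2 + (3 - 11·x - 6·x^2 + 24·x^3 + 16·x^4)·Dx^3  (order 3).
h: a_k = 0, 6, 15/2, 11, 47/4, 13, 443/30, 313/15, 27799/840, …
ICs: h(0) = 0, h′(0) = 6, h′′(0) = 15.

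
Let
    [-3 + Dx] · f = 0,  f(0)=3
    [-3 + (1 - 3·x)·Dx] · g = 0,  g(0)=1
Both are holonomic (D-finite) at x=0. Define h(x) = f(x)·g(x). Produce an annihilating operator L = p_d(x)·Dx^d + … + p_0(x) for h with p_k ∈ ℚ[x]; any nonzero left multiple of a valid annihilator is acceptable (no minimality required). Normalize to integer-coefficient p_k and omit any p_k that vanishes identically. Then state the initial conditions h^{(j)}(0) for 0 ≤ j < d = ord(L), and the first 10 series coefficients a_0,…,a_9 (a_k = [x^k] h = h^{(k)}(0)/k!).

f: a_k = 3, 9, 27/2, 27/2, 81/8, 243/40, 243/80, 729/560, 2187/4480, 729/4480, …
g: a_k = 1, 3, 9, 27, 81, 243, 729, 2187, 6561, 19683, …
Sym-product of L_f,L_g gives L₀ (≤ ord 1).
L = (6 - 9·x) + (-1 + 3·x)·Dx  (order 1).
h: a_k = 3, 18, 135/2, 216, 5265/8, 39609/20, 475551/80, 499365/28, 239697387/4480, 71909289/448, …
ICs: h(0) = 3.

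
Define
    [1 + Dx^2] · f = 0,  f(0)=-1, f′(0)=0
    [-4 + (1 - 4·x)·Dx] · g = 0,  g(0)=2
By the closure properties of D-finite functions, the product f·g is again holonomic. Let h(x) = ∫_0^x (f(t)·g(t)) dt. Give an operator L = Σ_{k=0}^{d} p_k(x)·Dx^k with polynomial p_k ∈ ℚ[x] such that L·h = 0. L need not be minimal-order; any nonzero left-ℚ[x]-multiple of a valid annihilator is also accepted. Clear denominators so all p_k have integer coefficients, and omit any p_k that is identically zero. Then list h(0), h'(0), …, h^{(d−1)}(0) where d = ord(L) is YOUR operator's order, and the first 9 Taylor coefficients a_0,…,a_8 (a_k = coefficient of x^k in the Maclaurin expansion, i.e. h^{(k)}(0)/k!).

f: a_k = -1, 0, 1/2, 0, -1/24, 0, 1/720, 0, -1/40320, …
g: a_k = 2, 8, 32, 128, 512, 2048, 8192, 32768, 131072, …
f·g: L₀ = L_f ⊗_s L_g, ord ≤ 2·1.
∫: right-multiply L₀ by Dx.
L = (-1 + 4·x)·Dx + 8·Dx^2 + (-1 + 4·x)·Dx^3  (order 3).
h: a_k = 0, -2, -4, -31/3, -31, -5953/60, -5953/18, -2857439/2520, -2857439/720, …
ICs: h(0) = 0, h′(0) = -2, h′′(0) = -8.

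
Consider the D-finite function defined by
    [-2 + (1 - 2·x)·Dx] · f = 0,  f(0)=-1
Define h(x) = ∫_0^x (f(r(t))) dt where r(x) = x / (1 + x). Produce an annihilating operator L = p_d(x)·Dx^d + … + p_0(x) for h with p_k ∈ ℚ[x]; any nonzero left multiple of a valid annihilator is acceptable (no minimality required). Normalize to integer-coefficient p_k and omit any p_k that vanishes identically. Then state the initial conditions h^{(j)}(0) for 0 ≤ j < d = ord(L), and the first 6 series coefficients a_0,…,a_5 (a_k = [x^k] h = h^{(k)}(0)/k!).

f: a_k = -1, -2, -4, -8, -16, -32, …
Substitute x→r, Dx→(1/r')Dx; clear ⇒ L₀.
∫: right-multiply L₀ by Dx.
L = 2·Dx + (-1 + x^2)·Dx^2  (order 2).
h: a_k = 0, -1, -1, -2/3, -1/2, -2/5, …
ICs: h(0) = 0, h′(0) = -1.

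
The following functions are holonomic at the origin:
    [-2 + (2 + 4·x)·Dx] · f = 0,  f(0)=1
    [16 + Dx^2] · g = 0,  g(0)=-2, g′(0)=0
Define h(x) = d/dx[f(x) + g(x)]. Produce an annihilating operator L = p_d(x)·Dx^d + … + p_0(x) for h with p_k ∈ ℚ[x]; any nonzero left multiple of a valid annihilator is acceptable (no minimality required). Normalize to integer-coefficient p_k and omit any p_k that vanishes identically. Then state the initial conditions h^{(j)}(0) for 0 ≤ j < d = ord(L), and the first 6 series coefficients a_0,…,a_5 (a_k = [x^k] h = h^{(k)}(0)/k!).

L = (-496 - 1024·x - 1024·x^2) + (-304 - 1632·x - 3072·x^2 - 2048·x^3)·Dx + (-31 - 64·x - 64·x^2)·Dx^2 + (-19 - 102·x - 192·x^2 - 128·x^3)·Dx^3  (order 3).
h: a_k = 1, 31, 3/2, -527/6, 35/8, 7247/120, …
ICs: h(0) = 1, h′(0) = 31, h′′(0) = 3.

f: a_k = 1, 1, -1/2, 1/2, -5/8, 7/8, …
g: a_k = -2, 0, 16, 0, -64/3, 0, …
Weyl lclm of L_f,L_g ⇒ L₀ (ord ≤ 3).
h₀' ⇒ L via d/dx closure of L₀.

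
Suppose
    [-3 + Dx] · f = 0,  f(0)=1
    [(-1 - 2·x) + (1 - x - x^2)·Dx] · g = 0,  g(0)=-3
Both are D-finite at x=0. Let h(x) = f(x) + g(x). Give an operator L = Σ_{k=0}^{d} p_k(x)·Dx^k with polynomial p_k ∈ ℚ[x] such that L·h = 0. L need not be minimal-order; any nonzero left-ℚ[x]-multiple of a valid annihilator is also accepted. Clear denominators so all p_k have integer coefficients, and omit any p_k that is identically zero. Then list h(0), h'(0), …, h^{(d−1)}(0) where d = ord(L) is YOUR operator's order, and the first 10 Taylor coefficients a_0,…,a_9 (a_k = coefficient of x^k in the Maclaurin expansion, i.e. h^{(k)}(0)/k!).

L = (3 + 9·x + 45·x^2 + 18·x^3) + (5 - 24·x - 15·x^2 + 18·x^3 + 9·x^4)·Dx + (-2 + 7·x - 8·x^3 - 3·x^4)·Dx^2  (order 2).
h: a_k = -2, 0, -3/2, -9/2, -93/8, -879/40, -3039/80, -35037/560, -456231/4480, -738957/4480, …
ICs: h(0) = -2, h′(0) = 0.

f: a_k = 1, 3, 9/2, 9/2, 27/8, 81/40, 81/80, 243/560, 729/4480, 243/4480, …
g: a_k = -3, -3, -6, -9, -15, -24, -39, -63, -102, -165, …
f+g: L₀ = lclm(L_f,L_g), ord ≤ 1+1.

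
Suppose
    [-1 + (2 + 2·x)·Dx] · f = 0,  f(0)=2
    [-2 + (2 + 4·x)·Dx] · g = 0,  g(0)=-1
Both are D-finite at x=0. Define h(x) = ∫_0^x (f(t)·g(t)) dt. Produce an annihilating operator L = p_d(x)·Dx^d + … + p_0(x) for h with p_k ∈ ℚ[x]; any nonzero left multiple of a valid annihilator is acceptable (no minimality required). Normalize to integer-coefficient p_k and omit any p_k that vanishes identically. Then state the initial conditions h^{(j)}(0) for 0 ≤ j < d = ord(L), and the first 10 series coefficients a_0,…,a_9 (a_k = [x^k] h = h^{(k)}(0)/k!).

L = (-3 - 4·x)·Dx + (2 + 6·x + 4·x^2)·Dx^2  (order 2).
h: a_k = 0, -2, -3/2, 1/12, -3/32, 37/320, -39/256, 757/3584, -2499/8192, 67181/147456, …
ICs: h(0) = 0, h′(0) = -2.

f: a_k = 2, 1, -1/4, 1/8, -5/64, 7/128, -21/512, 33/1024, -429/16384, 715/32768, …
g: a_k = -1, -1, 1/2, -1/2, 5/8, -7/8, 21/16, -33/16, 429/128, -715/128, …
Product ⇒ symmetric product L₀, ord ≤ 1.
h=∫h₀ ⇒ L = L₀·Dx.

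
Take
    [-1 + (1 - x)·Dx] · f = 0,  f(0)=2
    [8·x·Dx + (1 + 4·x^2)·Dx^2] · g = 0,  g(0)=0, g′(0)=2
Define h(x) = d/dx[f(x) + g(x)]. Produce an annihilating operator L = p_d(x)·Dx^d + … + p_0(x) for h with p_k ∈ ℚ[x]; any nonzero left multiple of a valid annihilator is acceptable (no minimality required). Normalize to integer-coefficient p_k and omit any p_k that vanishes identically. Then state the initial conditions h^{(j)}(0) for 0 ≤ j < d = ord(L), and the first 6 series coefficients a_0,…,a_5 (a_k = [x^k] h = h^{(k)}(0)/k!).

L = (-8 + 32·x + 96·x^2) + (7 - 8·x - 20·x^2 + 96·x^3)·Dx + (-1 - 3·x - 12·x^3 + 16·x^4)·Dx^2  (order 2).
h: a_k = 4, 4, -2, 8, 42, 12, …
ICs: h(0) = 4, h′(0) = 4.

f: a_k = 2, 2, 2, 2, 2, 2, …
g: a_k = 0, 2, 0, -8/3, 0, 32/5, …
h₀=f+g: left-lcm gives L₀, ord ≤ 3.
h₀' ⇒ L via d/dx closure of L₀.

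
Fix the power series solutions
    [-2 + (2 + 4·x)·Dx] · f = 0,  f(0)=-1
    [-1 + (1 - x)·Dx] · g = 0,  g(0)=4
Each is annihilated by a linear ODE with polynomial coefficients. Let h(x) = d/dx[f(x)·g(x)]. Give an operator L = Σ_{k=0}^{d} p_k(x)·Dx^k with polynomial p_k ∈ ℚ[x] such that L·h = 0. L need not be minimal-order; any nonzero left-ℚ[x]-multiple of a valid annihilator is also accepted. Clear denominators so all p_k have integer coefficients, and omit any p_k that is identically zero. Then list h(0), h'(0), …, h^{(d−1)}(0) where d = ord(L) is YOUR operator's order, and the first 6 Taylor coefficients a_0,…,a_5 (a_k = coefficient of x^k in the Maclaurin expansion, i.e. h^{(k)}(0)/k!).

f: a_k = -1, -1, 1/2, -1/2, 5/8, -7/8, …
g: a_k = 4, 4, 4, 4, 4, 4, …
f·g: L₀ = L_f ⊗_s L_g, ord ≤ 1·1.
Derive L from L₀ (diff closure).
L = (3 + 12·x + 3·x^2) + (-2 - 3·x + 3·x^2 + 2·x^3)·Dx  (order 1).
h: a_k = -8, -12, -24, -22, -45, -45/2, …
ICs: h(0) = -8.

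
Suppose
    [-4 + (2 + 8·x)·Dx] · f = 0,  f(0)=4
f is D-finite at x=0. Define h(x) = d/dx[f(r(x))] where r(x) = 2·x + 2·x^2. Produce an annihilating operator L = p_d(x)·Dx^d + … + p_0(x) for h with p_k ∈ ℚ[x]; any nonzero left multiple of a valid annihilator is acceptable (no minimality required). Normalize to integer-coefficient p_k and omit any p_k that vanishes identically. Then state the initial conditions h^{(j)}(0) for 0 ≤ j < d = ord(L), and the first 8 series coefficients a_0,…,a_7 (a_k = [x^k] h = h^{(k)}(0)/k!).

L = -2 + (-1 - 10·x - 24·x^2 - 16·x^3)·Dx  (order 1).
h: a_k = 16, -32, 192, -1152, 7040, -43776, 275968, -1758208, …
ICs: h(0) = 16.

f: a_k = 4, 8, -8, 16, -40, 112, -336, 1056, …
Substitute x→r, Dx→(1/r')Dx; clear ⇒ L₀.
h₀' ⇒ L via d/dx closure of L₀.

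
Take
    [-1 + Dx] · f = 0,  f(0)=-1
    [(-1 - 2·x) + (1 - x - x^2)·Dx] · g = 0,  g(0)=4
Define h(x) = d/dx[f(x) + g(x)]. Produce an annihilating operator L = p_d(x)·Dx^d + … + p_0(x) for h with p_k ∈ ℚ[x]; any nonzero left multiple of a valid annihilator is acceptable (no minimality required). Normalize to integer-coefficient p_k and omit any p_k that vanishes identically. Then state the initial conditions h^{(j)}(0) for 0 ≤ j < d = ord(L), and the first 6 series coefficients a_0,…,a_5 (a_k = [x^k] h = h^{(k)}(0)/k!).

f: a_k = -1, -1, -1/2, -1/6, -1/24, -1/120, …
g: a_k = 4, 4, 8, 12, 20, 32, …
L₀ := lclm(L_f,L_g); ord L₀ ≤ 1+1.
Derive L from L₀ (diff closure).
L = (14 + 46·x + 40·x^2 + 36·x^3 + 6·x^4) + (-17 - 48·x - 41·x^2 - 24·x^3 + 5·x^4 + 2·x^5)·Dx + (3 + 2·x + x^2 - 12·x^3 - 11·x^4 - 2·x^5)·Dx^2  (order 2).
h: a_k = 3, 15, 71/2, 479/6, 3839/24, 37439/120, …
ICs: h(0) = 3, h′(0) = 15.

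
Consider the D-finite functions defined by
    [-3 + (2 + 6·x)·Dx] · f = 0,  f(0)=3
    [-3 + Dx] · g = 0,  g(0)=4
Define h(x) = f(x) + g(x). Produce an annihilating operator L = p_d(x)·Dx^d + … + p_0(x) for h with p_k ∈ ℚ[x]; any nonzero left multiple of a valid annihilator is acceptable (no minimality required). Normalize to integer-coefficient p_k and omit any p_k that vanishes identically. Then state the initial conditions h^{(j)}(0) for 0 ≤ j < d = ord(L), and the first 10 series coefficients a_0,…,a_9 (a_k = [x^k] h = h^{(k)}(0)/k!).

f: a_k = 3, 9/2, -27/8, 81/16, -1215/128, 5103/256, -45927/1024, 216513/2048, -8444007/32768, 42220035/65536, …
g: a_k = 4, 12, 18, 18, 27/2, 81/10, 81/20, 243/140, 729/1120, 243/1120, …
Sum ⇒ L₀ = lclm(L_f,L_g) in ℚ(x)⟨Dx⟩.
L = (27 + 54·x) + (-15 - 72·x - 108·x^2)·Dx + (2 + 18·x + 36·x^2)·Dx^2  (order 2).
h: a_k = 7, 33/2, 117/8, 369/16, 513/128, 35883/1280, -208899/5120, 7702371/71680, -294793749/1146880, 1478198889/2293760, …
ICs: h(0) = 7, h′(0) = 33/2.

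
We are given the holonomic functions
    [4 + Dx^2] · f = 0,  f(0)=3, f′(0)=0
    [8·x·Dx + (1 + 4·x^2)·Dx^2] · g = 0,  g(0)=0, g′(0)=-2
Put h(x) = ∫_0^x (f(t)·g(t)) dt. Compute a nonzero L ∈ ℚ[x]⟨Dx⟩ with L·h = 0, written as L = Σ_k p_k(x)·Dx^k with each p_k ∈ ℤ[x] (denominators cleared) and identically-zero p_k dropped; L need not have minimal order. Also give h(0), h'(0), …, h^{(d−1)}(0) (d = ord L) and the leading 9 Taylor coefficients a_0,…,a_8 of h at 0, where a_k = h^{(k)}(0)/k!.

L = (80 + 832·x^2 + 1408·x^4 + 2048·x^6 + 2048·x^8)·Dx + (96·x + 640·x^3 + 1536·x^5 + 2048·x^7)·Dx^2 + (24 + 256·x^2 + 576·x^4 + 1024·x^6 + 1024·x^8)·Dx^3 + (24·x + 160·x^3 + 384·x^5 + 512·x^7)·Dx^4 + (1 + 12·x^2 + 56·x^4 + 128·x^6 + 128·x^8)·Dx^5  (order 5).
h: a_k = 0, 0, -3, 0, 5, 0, -98/15, 0, 1301/105, …
ICs: h(0) = 0, h′(0) = 0, h′′(0) = -6, h′′′(0) = 0, h′′′′(0) = 120.

f: a_k = 3, 0, -6, 0, 2, 0, -4/15, 0, 2/105, …
g: a_k = 0, -2, 0, 8/3, 0, -32/5, 0, 128/7, 0, …
Sym-product of L_f,L_g gives L₀ (≤ ord 4).
Integrate: L := L₀·Dx.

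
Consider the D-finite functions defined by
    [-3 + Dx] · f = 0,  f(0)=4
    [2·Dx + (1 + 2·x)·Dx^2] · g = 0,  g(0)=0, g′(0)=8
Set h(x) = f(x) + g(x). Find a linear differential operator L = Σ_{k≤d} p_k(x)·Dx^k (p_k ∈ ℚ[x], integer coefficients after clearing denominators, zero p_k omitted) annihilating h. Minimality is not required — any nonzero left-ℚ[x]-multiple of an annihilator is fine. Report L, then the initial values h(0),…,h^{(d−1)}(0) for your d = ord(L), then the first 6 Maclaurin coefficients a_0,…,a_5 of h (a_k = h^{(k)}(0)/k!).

L = (-42 - 36·x)·Dx + (-1 - 36·x - 36·x^2)·Dx^2 + (5 + 16·x + 12·x^2)·Dx^3  (order 3).
h: a_k = 4, 20, 10, 86/3, -5/2, 337/10, …
ICs: h(0) = 4, h′(0) = 20, h′′(0) = 20.

f: a_k = 4, 12, 18, 18, 27/2, 81/10, …
g: a_k = 0, 8, -8, 32/3, -16, 128/5, …
f+g: L₀ = lclm(L_f,L_g), ord ≤ 1+2.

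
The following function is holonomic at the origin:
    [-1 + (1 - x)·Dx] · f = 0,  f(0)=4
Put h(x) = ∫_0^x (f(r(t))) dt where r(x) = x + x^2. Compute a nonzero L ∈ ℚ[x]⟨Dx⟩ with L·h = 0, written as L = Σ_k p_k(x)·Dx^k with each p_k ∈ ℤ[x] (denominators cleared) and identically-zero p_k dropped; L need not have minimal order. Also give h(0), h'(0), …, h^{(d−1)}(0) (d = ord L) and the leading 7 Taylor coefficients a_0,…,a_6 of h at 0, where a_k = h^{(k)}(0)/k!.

f: a_k = 4, 4, 4, 4, 4, 4, 4, …
Change of var in L_f (x↦r) gives L₀.
h=∫₀ˣh₀: take L = L₀·Dx.
L = (1 + 2·x)·Dx + (-1 + x + x^2)·Dx^2  (order 2).
h: a_k = 0, 4, 2, 8/3, 3, 4, 16/3, …
ICs: h(0) = 0, h′(0) = 4.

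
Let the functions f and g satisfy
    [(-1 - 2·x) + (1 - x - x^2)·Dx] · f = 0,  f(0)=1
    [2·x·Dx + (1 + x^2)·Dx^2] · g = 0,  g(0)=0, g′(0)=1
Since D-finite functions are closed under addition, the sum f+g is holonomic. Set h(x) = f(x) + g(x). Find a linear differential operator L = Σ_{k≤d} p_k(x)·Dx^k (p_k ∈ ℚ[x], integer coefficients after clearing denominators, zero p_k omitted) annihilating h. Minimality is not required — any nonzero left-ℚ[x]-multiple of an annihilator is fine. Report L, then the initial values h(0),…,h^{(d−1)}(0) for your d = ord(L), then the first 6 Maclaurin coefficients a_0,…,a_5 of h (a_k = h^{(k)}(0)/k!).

L = (-4 + 16·x + 64·x^2 + 72·x^3 + 66·x^4 + 6·x^6)·Dx + (10 + 24·x + 28·x^2 + 60·x^3 + 65·x^4 + 50·x^5 + 3·x^6 + 6·x^7)·Dx^2 + (-2 - 2·x - 2·x^2 + 8·x^3 + 5·x^4 + 11·x^5 + 6·x^6 + x^7 + x^8)·Dx^3  (order 3).
h: a_k = 1, 2, 2, 8/3, 5, 41/5, …
ICs: h(0) = 1, h′(0) = 2, h′′(0) = 4.

f: a_k = 1, 1, 2, 3, 5, 8, …
g: a_k = 0, 1, 0, -1/3, 0, 1/5, …
h₀=f+g: left-lcm gives L₀, ord ≤ 3.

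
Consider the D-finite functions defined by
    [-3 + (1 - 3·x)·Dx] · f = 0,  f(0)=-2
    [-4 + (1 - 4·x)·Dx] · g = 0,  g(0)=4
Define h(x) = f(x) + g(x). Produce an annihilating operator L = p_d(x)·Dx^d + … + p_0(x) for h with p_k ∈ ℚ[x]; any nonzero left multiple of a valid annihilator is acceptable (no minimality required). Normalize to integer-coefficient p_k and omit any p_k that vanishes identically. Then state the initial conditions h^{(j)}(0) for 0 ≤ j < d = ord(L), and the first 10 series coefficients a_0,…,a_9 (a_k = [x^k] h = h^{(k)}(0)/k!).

L = -24 + (14 - 48·x)·Dx + (-1 + 7·x - 12·x^2)·Dx^2  (order 2).
h: a_k = 2, 10, 46, 202, 862, 3610, 14926, 61162, 249022, 1009210, …
ICs: h(0) = 2, h′(0) = 10.

f: a_k = -2, -6, -18, -54, -162, -486, -1458, -4374, -13122, -39366, …
g: a_k = 4, 16, 64, 256, 1024, 4096, 16384, 65536, 262144, 1048576, …
h₀=f+g: left-lcm gives L₀, ord ≤ 2.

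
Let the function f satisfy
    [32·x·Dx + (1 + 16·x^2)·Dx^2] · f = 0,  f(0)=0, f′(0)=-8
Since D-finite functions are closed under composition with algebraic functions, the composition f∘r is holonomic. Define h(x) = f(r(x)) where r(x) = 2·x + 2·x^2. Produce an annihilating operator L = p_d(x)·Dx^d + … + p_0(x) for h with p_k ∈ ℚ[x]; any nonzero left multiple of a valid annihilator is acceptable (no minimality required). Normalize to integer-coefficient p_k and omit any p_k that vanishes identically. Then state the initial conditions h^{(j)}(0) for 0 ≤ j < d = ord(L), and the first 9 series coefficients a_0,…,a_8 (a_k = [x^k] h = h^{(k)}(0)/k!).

f: a_k = 0, -8, 0, 128/3, 0, -2048/5, 0, 32768/7, 0, …
h₀=f(r): pull back L_f along r ⇒ L₀.
L = (-2 + 128·x + 512·x^2 + 768·x^3 + 384·x^4)·Dx + (1 + 2·x + 64·x^2 + 256·x^3 + 320·x^4 + 128·x^5)·Dx^2  (order 2).
h: a_k = 0, -16, -16, 1024/3, 1024, -60416/5, -195584/3, 3276800/7, 4063232, …
ICs: h(0) = 0, h′(0) = -16.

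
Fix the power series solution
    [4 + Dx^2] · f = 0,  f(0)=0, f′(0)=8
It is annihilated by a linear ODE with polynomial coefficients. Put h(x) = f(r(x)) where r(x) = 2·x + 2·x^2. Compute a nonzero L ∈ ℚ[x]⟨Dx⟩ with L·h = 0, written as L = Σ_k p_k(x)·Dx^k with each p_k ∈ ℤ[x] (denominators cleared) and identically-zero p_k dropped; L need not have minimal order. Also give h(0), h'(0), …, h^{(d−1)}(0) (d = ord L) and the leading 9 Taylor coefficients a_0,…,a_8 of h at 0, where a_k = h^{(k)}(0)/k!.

f: a_k = 0, 8, 0, -16/3, 0, 16/15, 0, -32/315, 0, …
Change of var in L_f (x↦r) gives L₀.
L = (16 + 96·x + 192·x^2 + 128·x^3) - 2·Dx + (1 + 2·x)·Dx^2  (order 2).
h: a_k = 0, 16, 16, -128/3, -128, -1408/15, 128, 103424/315, 11264/45, …
ICs: h(0) = 0, h′(0) = 16.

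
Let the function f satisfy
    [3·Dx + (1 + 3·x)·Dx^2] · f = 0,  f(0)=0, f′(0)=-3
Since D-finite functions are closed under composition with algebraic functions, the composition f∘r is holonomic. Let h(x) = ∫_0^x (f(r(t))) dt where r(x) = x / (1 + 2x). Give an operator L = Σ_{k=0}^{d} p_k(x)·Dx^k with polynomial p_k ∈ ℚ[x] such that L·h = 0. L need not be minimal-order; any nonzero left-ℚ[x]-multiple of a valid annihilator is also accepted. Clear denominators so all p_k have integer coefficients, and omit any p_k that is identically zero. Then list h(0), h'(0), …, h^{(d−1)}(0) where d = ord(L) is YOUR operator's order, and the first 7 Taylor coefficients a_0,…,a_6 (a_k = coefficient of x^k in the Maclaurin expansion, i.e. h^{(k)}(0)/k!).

f: a_k = 0, -3, 9/2, -9, 81/4, -243/5, 243/2, …
f∘r: x↦r, Dx↦Dx/r' in L_f ⇒ L₀.
∫: right-multiply L₀ by Dx.
L = (7 + 20·x)·Dx^2 + (1 + 7·x + 10·x^2)·Dx^3  (order 3).
h: a_k = 0, 0, -3/2, 7/2, -39/4, 609/20, -1031/10, …
ICs: h(0) = 0, h′(0) = 0, h′′(0) = -3.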